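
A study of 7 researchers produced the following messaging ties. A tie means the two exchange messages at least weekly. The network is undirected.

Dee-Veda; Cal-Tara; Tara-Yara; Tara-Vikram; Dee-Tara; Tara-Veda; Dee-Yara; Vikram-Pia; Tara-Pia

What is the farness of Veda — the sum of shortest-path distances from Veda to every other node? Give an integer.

Distances from Veda: Cal:2, Dee:1, Pia:2, Tara:1, Vikram:2, Yara:2.
Sum = 2 + 1 + 2 + 1 + 2 + 2 = 10.

10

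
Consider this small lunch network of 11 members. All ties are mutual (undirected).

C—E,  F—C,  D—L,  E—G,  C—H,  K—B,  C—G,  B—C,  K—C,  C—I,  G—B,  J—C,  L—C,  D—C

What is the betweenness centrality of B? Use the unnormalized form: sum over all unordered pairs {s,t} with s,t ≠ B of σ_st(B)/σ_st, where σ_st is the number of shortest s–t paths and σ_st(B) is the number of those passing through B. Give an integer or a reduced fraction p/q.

1/2

Pairs whose geodesics pass through B — G–K: 1/2.
All other pairs contribute 0.
Summing the contributions gives betweenness(B) = 1/2.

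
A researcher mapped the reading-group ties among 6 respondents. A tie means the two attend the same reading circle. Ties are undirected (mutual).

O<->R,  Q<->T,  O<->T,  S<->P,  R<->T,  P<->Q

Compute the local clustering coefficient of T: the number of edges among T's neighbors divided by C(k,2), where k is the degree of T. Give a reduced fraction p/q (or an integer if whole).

1/3

T's neighbors: O, Q, and R (k = 3).
Possible neighbor pairs: C(3,2) = 3. Edges among them: O–R → e = 1.
Clustering(T) = 1/3.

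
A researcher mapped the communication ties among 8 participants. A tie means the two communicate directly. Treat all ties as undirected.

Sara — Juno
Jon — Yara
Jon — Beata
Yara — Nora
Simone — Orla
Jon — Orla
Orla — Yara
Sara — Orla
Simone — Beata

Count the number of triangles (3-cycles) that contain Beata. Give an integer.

0

Beata's neighbors are Jon and Simone, but none of them are tied to each other, so no triangle contains Beata.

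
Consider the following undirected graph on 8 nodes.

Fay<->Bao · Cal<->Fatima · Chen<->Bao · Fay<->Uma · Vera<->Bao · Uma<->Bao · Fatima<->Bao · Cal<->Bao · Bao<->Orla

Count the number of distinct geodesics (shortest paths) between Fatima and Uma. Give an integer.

The shortest distance is 2, and the only length-2 path is Fatima–Bao–Uma. So there is exactly 1 shortest path.

1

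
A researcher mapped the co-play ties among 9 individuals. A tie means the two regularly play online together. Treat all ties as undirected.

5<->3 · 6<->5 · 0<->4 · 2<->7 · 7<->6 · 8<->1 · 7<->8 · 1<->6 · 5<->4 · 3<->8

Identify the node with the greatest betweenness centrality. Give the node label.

Unnormalized betweenness of each node: 0:0, 1:1/2, 2:0, 3:3, 4:7, 5:13, 6:10, 7:15/2, 8:4.
5 has the largest value, 13, making it the main broker — the node through which the most shortest paths run.

5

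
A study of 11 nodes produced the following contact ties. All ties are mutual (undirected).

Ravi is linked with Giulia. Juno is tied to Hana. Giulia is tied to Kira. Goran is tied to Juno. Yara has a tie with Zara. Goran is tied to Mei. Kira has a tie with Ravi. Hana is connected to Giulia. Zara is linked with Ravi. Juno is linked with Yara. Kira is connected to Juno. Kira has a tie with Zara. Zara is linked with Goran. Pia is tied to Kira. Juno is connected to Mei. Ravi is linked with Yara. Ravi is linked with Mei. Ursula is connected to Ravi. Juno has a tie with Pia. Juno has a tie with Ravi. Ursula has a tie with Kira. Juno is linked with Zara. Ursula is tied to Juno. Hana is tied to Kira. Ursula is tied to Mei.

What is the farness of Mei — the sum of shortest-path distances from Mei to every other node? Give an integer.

16

Distances from Mei: Giulia:2, Goran:1, Hana:2, Juno:1, Kira:2, Pia:2, Ravi:1, Ursula:1, Yara:2, Zara:2.
Sum = 2 + 1 + 2 + 1 + 2 + 2 + 1 + 1 + 2 + 2 = 16.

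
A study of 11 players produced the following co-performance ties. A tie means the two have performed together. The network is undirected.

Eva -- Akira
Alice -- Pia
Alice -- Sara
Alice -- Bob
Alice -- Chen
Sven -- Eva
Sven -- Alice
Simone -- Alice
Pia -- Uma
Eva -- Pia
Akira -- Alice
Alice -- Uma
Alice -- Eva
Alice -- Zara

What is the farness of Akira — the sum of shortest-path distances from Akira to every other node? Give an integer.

18

Distances from Akira: Alice:1, Bob:2, Chen:2, Eva:1, Pia:2, Sara:2, Simone:2, Sven:2, Uma:2, Zara:2.
Sum = 1 + 2 + 2 + 1 + 2 + 2 + 2 + 2 + 2 + 2 = 18.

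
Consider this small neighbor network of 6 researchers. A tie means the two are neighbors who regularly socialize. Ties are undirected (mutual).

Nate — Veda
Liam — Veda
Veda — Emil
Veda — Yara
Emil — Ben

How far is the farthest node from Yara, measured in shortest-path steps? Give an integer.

Distances from Yara: Ben:3, Emil:2, Liam:2, Nate:2, Veda:1.
The largest is 3 (to Ben), so the eccentricity of Yara is 3.

3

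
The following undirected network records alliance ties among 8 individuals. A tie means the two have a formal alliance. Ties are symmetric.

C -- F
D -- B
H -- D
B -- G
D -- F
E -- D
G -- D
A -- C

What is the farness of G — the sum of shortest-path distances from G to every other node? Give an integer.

Distances from G: A:4, B:1, C:3, D:1, E:2, F:2, H:2.
Sum = 4 + 1 + 3 + 1 + 2 + 2 + 2 = 15.

15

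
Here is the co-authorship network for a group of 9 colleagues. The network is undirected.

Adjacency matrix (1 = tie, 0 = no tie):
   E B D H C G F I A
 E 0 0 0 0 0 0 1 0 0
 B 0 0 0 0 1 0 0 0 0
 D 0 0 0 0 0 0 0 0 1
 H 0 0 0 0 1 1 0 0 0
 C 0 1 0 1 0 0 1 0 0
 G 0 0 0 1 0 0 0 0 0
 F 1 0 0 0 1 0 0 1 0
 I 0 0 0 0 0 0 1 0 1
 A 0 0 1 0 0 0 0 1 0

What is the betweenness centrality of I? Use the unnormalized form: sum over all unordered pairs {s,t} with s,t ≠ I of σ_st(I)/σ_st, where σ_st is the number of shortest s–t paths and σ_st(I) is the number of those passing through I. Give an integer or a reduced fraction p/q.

Pairs whose geodesics pass through I — E–D: 1; E–A: 1; B–D: 1; B–A: 1; D–H: 1; D–C: 1; D–G: 1; D–F: 1; H–A: 1; C–A: 1; G–A: 1; F–A: 1.
All other pairs contribute 0.
Summing the contributions gives betweenness(I) = 12.

12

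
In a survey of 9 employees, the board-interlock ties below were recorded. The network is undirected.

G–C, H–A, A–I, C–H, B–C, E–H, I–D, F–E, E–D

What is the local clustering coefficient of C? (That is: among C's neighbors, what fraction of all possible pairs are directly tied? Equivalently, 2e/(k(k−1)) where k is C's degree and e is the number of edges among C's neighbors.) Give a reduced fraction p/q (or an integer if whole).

C's neighbors: B, G, and H (k = 3).
Possible neighbor pairs: C(3,2) = 3. Edges among them: none → e = 0.
Clustering(C) = 0/3 = 0.

0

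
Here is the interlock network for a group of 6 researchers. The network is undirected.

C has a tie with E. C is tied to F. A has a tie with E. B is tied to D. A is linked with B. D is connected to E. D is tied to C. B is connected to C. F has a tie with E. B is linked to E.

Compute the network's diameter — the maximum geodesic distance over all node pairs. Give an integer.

Eccentricity of each node (its greatest distance to any other): A:2, B:2, C:2, D:2, E:1, F:2.
The maximum eccentricity is 2, realized for instance by the pair B–F via B – E – F. So the diameter is 2.

2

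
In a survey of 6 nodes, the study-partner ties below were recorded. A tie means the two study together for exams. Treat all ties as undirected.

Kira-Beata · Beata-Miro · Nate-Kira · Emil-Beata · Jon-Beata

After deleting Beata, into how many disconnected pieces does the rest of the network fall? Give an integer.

4

Without Beata, the remaining ties split the others into: {Kira, Nate}; {Jon}; {Emil}; {Miro}.
That's 4 separate components.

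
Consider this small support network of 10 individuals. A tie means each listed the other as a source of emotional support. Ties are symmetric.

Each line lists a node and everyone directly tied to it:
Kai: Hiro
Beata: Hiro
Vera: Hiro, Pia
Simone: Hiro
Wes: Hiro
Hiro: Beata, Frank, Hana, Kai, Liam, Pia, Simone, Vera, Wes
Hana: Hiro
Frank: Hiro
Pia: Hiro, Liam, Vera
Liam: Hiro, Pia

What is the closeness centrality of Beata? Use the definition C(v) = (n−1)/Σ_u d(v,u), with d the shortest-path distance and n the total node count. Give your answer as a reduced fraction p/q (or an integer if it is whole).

Distances from Beata: Frank:2, Hana:2, Hiro:1, Kai:2, Liam:2, Pia:2, Simone:2, Vera:2, Wes:2. Sum = 17.
n = 10, so closeness = 9/17.

9/17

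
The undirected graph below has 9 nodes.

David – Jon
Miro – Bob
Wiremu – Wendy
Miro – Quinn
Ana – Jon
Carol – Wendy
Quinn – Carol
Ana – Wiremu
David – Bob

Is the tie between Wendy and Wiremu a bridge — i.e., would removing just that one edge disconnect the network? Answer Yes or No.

Even without that edge, Wendy still reaches Wiremu via Wendy – Carol – Quinn – Miro – Bob – David – Jon – Ana – Wiremu, so the network stays connected. Not a bridge.

No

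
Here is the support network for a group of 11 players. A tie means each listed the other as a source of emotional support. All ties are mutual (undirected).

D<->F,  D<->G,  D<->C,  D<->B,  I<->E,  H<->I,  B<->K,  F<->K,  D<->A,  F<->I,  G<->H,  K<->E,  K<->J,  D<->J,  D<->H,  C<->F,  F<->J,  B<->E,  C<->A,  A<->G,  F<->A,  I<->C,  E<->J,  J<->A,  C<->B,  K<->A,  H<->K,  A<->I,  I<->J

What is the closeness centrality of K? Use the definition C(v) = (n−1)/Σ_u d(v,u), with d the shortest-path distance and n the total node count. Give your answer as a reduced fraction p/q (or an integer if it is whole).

5/7

Distances from K: A:1, B:1, C:2, D:2, E:1, F:1, G:2, H:1, I:2, J:1. Sum = 14.
n = 11, so closeness = 10/14 = 5/7.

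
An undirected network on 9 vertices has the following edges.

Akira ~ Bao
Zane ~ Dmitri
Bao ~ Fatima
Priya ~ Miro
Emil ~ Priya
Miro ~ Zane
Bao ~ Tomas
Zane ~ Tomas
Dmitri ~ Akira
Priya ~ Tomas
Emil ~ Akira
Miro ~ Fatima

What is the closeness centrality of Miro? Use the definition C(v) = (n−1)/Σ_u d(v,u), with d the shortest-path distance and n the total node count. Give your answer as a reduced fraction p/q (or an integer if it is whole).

4/7

Distances from Miro: Akira:3, Bao:2, Dmitri:2, Emil:2, Fatima:1, Priya:1, Tomas:2, Zane:1. Sum = 14.
n = 9, so closeness = 8/14 = 4/7.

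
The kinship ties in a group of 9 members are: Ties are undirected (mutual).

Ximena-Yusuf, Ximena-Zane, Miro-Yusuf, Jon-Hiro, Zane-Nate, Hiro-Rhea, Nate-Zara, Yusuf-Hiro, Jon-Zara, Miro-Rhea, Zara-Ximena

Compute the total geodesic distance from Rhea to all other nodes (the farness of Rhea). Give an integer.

Distances from Rhea: Hiro:1, Jon:2, Miro:1, Nate:4, Ximena:3, Yusuf:2, Zane:4, Zara:3.
Sum = 1 + 2 + 1 + 4 + 3 + 2 + 4 + 3 = 20.

20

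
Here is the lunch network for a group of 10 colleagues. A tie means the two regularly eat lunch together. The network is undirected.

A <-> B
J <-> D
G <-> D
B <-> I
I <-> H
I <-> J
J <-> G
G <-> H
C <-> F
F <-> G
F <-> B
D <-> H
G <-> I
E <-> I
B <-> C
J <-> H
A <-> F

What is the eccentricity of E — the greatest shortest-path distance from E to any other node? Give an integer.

3

Distances from E: A:3, B:2, C:3, D:3, F:3, G:2, H:2, I:1, J:2.
The largest is 3 (to D, F, A, and C), so the eccentricity of E is 3.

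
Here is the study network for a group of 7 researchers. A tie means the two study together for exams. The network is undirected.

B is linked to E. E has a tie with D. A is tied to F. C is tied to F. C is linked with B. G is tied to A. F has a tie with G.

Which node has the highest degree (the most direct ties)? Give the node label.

Degrees — A:2, B:2, C:2, D:1, E:2, F:3, G:2.
The maximum is 3, attained only by F.

F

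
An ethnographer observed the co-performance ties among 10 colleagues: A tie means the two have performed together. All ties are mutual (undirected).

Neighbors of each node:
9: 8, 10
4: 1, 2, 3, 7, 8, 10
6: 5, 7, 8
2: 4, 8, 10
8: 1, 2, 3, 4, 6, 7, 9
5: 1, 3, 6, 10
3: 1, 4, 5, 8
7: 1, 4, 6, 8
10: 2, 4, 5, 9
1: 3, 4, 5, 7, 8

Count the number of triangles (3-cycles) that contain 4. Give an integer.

4's neighbors: 1, 2, 3, 7, 8, and 10.
Neighbor pairs that are themselves tied: 4–1–3; 4–1–7; 4–1–8; 4–2–8; 4–2–10; 4–3–8; 4–7–8. Each forms one triangle with 4, for 7 in total.

7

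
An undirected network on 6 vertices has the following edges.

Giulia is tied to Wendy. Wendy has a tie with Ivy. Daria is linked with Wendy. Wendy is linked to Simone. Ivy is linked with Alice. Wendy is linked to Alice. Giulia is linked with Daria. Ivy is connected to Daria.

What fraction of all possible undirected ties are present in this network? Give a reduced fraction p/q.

There are 8 edges and 6 nodes, so the maximum possible is C(6,2) = 15.
Density = 8/15.

8/15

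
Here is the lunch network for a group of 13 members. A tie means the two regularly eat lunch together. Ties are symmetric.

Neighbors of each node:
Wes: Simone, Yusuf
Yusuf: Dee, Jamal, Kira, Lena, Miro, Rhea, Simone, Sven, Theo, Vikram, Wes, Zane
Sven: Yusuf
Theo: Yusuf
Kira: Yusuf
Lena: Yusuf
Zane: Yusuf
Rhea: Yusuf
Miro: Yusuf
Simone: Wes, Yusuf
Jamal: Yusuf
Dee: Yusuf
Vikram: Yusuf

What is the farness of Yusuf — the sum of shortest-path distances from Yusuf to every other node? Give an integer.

Distances from Yusuf: Dee:1, Jamal:1, Kira:1, Lena:1, Miro:1, Rhea:1, Simone:1, Sven:1, Theo:1, Vikram:1, Wes:1, Zane:1.
Sum = 1 + 1 + 1 + 1 + 1 + 1 + 1 + 1 + 1 + 1 + 1 + 1 = 12.

12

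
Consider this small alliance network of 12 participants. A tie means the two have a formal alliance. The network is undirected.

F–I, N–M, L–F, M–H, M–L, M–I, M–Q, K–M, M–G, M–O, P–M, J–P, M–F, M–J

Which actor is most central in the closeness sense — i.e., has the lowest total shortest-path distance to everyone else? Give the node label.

M

Farness (sum of distances to all others) for each node — F:19, G:21, H:21, I:20, J:20, K:21, L:20, M:11, N:21, O:21, P:20, Q:21.
The smallest farness is 11, for M, so M has the highest closeness.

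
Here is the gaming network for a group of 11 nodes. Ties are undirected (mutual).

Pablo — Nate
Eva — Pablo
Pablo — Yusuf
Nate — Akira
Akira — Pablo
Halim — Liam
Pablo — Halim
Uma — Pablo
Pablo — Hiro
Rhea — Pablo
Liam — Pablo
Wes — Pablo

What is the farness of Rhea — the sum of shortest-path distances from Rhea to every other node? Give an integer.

Distances from Rhea: Akira:2, Eva:2, Halim:2, Hiro:2, Liam:2, Nate:2, Pablo:1, Uma:2, Wes:2, Yusuf:2.
Sum = 2 + 2 + 2 + 2 + 2 + 2 + 1 + 2 + 2 + 2 = 19.

19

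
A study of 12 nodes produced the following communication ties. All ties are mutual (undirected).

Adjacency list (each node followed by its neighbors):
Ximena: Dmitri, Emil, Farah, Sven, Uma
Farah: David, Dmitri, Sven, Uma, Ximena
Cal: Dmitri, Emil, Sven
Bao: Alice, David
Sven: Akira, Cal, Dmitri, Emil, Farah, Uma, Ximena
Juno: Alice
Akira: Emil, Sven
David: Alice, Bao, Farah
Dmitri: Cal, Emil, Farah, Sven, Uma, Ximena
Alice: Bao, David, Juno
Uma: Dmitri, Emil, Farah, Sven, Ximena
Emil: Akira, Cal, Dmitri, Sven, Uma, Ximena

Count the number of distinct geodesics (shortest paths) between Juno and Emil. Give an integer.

4

The shortest distance is 5. The length-5 paths are: Juno–Alice–David–Farah–Uma–Emil; Juno–Alice–David–Farah–Sven–Emil; Juno–Alice–David–Farah–Dmitri–Emil; Juno–Alice–David–Farah–Ximena–Emil.
That gives 4 distinct shortest paths.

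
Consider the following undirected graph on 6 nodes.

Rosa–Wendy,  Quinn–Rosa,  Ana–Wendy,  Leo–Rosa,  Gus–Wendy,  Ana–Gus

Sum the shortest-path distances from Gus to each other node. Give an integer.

Distances from Gus: Ana:1, Leo:3, Quinn:3, Rosa:2, Wendy:1.
Sum = 1 + 3 + 3 + 2 + 1 = 10.

10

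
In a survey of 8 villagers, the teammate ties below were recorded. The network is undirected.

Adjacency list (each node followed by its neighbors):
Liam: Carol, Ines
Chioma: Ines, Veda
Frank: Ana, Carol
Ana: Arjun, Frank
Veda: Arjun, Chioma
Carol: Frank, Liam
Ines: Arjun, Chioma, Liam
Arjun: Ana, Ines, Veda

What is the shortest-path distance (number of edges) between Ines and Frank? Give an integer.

One shortest route is Ines – Liam – Carol – Frank, which uses 3 edges, and at distance 2 from Ines we only reach {Ana, Carol, Veda}, which does not include Frank. So d(Ines,Frank) = 3.

3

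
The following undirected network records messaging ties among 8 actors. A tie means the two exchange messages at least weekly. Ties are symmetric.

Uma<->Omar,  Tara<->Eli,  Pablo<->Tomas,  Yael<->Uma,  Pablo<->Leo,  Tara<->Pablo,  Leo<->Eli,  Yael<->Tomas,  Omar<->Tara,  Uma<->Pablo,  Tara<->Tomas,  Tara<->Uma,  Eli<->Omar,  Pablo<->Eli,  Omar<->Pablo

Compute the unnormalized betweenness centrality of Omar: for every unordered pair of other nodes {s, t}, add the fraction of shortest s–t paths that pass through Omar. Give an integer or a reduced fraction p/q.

Pairs whose geodesics pass through Omar — Eli–Yael: 1/5; Eli–Uma: 1/3.
All other pairs contribute 0.
Summing the contributions gives betweenness(Omar) = 8/15.

8/15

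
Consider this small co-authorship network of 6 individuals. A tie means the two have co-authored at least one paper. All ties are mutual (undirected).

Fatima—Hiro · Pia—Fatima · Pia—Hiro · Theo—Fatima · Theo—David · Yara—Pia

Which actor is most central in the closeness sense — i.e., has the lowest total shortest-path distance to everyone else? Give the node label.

Fatima

Farness (sum of distances to all others) for each node — David:13, Fatima:7, Hiro:9, Pia:8, Theo:9, Yara:12.
The smallest farness is 7, for Fatima, so Fatima has the highest closeness.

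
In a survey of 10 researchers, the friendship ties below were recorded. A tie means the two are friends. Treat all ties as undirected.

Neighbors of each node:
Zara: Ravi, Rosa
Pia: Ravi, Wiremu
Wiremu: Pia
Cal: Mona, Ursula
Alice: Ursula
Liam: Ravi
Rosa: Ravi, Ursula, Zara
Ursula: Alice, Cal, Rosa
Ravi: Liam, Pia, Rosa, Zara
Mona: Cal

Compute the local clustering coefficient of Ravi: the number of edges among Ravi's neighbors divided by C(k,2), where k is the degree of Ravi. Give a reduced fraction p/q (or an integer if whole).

Ravi's neighbors: Liam, Pia, Rosa, and Zara (k = 4).
Possible neighbor pairs: C(4,2) = 6. Edges among them: Rosa–Zara → e = 1.
Clustering(Ravi) = 1/6.

1/6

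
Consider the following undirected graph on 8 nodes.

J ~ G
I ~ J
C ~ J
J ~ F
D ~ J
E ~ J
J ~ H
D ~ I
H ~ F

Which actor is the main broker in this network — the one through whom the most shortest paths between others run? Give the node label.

J

Unnormalized betweenness of each node: C:0, D:0, E:0, F:0, G:0, H:0, I:0, J:19.
J has the largest value, 19, making it the main broker — the node through which the most shortest paths run.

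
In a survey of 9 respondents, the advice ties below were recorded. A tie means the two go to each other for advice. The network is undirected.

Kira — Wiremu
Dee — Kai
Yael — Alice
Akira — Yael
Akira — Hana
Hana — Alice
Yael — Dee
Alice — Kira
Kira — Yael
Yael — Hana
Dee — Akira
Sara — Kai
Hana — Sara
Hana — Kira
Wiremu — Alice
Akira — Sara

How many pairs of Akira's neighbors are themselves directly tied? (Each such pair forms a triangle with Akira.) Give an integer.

Akira's neighbors: Dee, Hana, Sara, and Yael.
Neighbor pairs that are themselves tied: Akira–Dee–Yael; Akira–Hana–Sara; Akira–Hana–Yael. Each forms one triangle with Akira, for 3 in total.

3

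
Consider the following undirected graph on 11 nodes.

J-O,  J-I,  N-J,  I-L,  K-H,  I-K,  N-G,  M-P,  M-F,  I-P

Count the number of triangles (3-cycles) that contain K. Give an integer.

0

K's neighbors are H and I, but none of them are tied to each other, so no triangle contains K.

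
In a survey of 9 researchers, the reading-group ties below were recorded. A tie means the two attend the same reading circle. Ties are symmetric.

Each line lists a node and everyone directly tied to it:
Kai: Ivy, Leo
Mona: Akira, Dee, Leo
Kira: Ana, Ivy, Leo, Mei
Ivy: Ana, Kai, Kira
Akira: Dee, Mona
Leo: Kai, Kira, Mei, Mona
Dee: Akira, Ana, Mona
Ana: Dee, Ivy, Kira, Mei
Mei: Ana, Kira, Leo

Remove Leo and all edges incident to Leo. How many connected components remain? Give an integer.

1

Leo's neighbors (Kai, Kira, Mei, and Mona) remain reachable from one another through other ties, so the rest of the network stays in one piece.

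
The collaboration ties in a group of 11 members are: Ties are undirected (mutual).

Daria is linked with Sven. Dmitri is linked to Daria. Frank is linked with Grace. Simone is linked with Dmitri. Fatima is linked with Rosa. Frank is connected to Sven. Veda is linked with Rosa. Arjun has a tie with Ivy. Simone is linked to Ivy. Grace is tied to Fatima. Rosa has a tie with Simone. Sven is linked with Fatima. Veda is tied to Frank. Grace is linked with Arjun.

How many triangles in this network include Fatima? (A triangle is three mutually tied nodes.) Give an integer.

Fatima's neighbors are Grace, Rosa, and Sven, but none of them are tied to each other, so no triangle contains Fatima.

0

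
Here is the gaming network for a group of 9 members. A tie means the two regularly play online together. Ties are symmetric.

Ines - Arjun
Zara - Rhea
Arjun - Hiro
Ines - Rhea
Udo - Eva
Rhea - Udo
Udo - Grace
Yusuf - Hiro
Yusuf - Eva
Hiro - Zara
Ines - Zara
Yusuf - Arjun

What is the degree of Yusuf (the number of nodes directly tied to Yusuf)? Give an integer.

3

Yusuf is directly tied to Arjun, Eva, and Hiro. That is 3 neighbors, so the degree of Yusuf is 3.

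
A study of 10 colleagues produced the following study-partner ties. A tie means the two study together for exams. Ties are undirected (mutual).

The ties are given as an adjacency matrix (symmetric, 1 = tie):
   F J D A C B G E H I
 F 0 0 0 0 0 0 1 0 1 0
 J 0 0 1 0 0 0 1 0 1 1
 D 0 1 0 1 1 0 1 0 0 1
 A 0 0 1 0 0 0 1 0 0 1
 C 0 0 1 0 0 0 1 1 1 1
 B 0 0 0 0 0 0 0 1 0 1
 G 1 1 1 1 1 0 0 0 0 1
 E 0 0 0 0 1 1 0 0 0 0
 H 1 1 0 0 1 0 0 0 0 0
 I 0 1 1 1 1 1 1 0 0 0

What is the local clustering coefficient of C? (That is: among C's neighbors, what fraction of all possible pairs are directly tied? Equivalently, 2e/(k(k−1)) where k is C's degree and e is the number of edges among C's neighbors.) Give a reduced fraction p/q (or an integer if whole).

3/10

C's neighbors: D, E, G, H, and I (k = 5).
Possible neighbor pairs: C(5,2) = 10. Edges among them: D–G, D–I, G–I → e = 3.
Clustering(C) = 3/10.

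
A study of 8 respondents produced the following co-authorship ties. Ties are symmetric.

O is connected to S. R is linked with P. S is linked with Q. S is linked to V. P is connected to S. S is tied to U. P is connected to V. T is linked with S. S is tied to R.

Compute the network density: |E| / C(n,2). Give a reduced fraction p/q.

9/28

There are 9 edges and 8 nodes, so the maximum possible is C(8,2) = 28.
Density = 9/28.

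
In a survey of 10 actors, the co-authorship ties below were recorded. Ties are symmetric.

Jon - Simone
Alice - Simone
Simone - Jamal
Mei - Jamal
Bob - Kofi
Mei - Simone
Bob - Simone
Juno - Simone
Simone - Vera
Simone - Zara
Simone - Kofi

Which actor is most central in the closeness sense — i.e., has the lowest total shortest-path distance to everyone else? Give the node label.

Farness (sum of distances to all others) for each node — Alice:17, Bob:16, Jamal:16, Jon:17, Juno:17, Kofi:16, Mei:16, Simone:9, Vera:17, Zara:17.
The smallest farness is 9, for Simone, so Simone has the highest closeness.

Simone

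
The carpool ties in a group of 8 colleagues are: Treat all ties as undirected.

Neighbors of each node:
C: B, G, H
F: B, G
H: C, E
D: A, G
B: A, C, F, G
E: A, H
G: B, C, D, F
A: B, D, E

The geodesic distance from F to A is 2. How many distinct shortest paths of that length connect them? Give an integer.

1

The shortest distance is 2, and the only length-2 path is F–B–A. So there is exactly 1 shortest path.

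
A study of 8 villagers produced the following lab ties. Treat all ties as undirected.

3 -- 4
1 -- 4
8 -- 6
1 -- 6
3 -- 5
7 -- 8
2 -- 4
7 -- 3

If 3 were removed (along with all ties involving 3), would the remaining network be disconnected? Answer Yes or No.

Yes

Removing 3 leaves {1, 2, 4, 6, 7, and 8} with no path to {5}, so the network splits into 2 components. 3 is a cut vertex.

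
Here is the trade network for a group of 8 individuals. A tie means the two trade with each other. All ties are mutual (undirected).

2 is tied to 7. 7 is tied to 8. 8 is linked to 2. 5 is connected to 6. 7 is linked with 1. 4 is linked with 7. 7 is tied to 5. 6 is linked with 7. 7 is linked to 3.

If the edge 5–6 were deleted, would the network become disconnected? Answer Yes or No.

Even without that edge, 5 still reaches 6 via 5 – 7 – 6, so the network stays connected. Not a bridge.

No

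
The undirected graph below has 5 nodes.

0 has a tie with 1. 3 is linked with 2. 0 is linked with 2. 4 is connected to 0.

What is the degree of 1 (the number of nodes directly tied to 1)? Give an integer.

1

1 is directly tied to 0. That is 1 neighbor, so the degree of 1 is 1.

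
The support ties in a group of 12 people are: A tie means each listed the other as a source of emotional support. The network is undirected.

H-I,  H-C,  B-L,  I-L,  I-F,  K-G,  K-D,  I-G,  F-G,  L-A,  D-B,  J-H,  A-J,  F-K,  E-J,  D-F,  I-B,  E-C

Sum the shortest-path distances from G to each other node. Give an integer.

Distances from G: A:3, B:2, C:3, D:2, E:4, F:1, H:2, I:1, J:3, K:1, L:2.
Sum = 3 + 2 + 3 + 2 + 4 + 1 + 2 + 1 + 3 + 1 + 2 = 24.

24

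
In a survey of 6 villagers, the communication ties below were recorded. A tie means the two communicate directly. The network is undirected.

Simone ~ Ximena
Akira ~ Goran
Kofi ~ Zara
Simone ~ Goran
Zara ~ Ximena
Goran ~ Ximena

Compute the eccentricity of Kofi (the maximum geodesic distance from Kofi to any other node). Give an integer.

Distances from Kofi: Akira:4, Goran:3, Simone:3, Ximena:2, Zara:1.
The largest is 4 (to Akira), so the eccentricity of Kofi is 4.

4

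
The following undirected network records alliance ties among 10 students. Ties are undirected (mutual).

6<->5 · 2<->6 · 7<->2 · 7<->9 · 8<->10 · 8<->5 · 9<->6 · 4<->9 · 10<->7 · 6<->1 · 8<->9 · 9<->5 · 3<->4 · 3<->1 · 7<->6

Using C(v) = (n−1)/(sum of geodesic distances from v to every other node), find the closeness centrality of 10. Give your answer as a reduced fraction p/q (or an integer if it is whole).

9/20

Distances from 10: 1:3, 2:2, 3:4, 4:3, 5:2, 6:2, 7:1, 8:1, 9:2. Sum = 20.
n = 10, so closeness = 9/20.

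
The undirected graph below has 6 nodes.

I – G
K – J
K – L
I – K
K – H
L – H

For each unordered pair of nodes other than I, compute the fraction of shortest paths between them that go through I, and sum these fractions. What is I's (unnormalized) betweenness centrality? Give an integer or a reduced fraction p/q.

4

Pairs whose geodesics pass through I — G–J: 1; G–K: 1; G–L: 1; G–H: 1.
All other pairs contribute 0.
Summing the contributions gives betweenness(I) = 4.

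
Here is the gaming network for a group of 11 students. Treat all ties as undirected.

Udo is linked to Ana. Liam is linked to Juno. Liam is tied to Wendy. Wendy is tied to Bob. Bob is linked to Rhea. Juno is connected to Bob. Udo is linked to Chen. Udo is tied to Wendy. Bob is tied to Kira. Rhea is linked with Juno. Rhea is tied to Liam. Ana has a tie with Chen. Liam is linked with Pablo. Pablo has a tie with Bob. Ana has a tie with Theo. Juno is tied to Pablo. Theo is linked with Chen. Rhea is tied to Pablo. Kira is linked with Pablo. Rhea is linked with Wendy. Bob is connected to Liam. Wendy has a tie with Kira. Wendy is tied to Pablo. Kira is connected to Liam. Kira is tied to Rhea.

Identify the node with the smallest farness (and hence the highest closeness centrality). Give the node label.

Farness (sum of distances to all others) for each node — Ana:24, Bob:18, Chen:24, Juno:24, Kira:19, Liam:18, Pablo:18, Rhea:18, Theo:32, Udo:18, Wendy:15.
The smallest farness is 15, for Wendy, so Wendy has the highest closeness.

Wendy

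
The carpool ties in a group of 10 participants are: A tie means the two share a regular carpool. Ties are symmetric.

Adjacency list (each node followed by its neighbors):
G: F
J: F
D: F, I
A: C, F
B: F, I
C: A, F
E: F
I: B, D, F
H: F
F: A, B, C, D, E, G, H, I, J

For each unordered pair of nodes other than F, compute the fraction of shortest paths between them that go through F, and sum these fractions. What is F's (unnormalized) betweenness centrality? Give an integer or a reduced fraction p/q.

65/2

Pairs whose geodesics pass through F — B–G: 1; B–J: 1; B–H: 1; B–E: 1; B–D: 1/2; B–A: 1; B–C: 1; G–J: 1; G–H: 1; G–E: 1; G–D: 1; G–I: 1; G–A: 1; G–C: 1 … (+19 more pairs).
All other pairs contribute 0.
Summing the contributions gives betweenness(F) = 65/2.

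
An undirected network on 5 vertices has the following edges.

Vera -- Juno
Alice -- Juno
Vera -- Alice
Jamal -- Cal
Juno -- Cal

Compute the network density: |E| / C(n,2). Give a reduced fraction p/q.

1/2

There are 5 edges and 5 nodes, so the maximum possible is C(5,2) = 10.
Density = 5/10 = 1/2.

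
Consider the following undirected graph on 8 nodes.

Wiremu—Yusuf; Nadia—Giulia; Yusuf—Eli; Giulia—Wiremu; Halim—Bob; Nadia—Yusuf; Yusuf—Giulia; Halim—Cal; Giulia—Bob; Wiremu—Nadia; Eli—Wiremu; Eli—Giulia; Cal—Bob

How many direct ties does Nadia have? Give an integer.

3

Nadia is directly tied to Giulia, Wiremu, and Yusuf. That is 3 neighbors, so the degree of Nadia is 3.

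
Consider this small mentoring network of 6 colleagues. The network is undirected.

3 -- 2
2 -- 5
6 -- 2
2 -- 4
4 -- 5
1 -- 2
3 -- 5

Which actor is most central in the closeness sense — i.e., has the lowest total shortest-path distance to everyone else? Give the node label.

2

Farness (sum of distances to all others) for each node — 1:9, 2:5, 3:8, 4:8, 5:7, 6:9.
The smallest farness is 5, for 2, so 2 has the highest closeness.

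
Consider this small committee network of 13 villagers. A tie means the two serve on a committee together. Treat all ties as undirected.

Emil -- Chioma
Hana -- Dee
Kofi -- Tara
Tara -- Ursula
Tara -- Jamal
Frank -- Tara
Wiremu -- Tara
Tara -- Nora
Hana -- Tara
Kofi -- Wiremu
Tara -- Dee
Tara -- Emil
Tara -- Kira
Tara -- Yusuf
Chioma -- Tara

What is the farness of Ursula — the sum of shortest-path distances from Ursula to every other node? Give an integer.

23

Distances from Ursula: Chioma:2, Dee:2, Emil:2, Frank:2, Hana:2, Jamal:2, Kira:2, Kofi:2, Nora:2, Tara:1, Wiremu:2, Yusuf:2.
Sum = 2 + 2 + 2 + 2 + 2 + 2 + 2 + 2 + 2 + 1 + 2 + 2 = 23.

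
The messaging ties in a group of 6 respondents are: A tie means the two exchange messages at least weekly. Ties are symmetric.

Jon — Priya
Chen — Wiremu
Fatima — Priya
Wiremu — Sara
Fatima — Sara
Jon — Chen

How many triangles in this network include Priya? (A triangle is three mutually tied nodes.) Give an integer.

0

Priya's neighbors are Fatima and Jon, but none of them are tied to each other, so no triangle contains Priya.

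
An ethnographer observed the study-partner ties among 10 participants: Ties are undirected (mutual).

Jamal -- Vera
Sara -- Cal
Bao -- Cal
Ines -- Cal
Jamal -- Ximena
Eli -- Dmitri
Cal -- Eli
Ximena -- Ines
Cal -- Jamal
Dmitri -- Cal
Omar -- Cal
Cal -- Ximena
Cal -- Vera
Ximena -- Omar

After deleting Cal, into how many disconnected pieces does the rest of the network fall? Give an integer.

Without Cal, the remaining ties split the others into: {Ines, Jamal, Omar, Vera, Ximena}; {Dmitri, Eli}; {Sara}; {Bao}.
That's 4 separate components.

4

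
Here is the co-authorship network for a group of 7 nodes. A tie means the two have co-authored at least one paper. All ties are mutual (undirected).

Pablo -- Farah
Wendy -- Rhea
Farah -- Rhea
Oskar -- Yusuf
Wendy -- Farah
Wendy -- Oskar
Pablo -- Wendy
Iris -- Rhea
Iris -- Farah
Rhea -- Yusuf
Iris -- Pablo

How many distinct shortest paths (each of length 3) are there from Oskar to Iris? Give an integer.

4

The shortest distance is 3. The length-3 paths are: Oskar–Wendy–Farah–Iris; Oskar–Yusuf–Rhea–Iris; Oskar–Wendy–Rhea–Iris; Oskar–Wendy–Pablo–Iris.
That gives 4 distinct shortest paths.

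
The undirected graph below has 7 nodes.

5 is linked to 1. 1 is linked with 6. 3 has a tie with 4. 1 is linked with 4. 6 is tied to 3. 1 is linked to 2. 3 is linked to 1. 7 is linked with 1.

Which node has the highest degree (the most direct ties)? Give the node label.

Degrees — 1:6, 2:1, 3:3, 4:2, 5:1, 6:2, 7:1.
The maximum is 6, attained only by 1.

1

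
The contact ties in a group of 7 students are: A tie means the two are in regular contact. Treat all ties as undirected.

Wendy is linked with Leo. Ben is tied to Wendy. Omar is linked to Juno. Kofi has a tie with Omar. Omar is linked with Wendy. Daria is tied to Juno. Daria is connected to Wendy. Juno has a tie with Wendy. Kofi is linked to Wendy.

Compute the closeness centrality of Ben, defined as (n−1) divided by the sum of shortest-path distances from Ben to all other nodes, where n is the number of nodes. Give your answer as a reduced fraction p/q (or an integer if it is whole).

6/11

Distances from Ben: Daria:2, Juno:2, Kofi:2, Leo:2, Omar:2, Wendy:1. Sum = 11.
n = 7, so closeness = 6/11.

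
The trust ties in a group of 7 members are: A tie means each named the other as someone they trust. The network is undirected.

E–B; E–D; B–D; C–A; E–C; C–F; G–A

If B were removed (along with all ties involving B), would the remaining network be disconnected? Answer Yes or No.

No

Even without B, every remaining node can still reach every other (the residual graph is connected), so B is not a cut vertex.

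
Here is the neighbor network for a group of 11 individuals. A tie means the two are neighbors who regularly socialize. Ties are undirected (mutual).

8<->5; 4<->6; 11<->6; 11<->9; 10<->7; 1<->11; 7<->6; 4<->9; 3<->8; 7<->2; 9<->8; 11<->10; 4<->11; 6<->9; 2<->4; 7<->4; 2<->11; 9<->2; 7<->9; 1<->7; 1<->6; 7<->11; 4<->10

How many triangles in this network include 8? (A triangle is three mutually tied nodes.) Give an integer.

0

8's neighbors are 3, 5, and 9, but none of them are tied to each other, so no triangle contains 8.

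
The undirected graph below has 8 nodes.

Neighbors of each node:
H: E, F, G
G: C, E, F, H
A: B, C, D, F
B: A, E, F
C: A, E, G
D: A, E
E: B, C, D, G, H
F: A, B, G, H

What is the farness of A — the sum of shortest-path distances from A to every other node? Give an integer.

Distances from A: B:1, C:1, D:1, E:2, F:1, G:2, H:2.
Sum = 1 + 1 + 1 + 2 + 1 + 2 + 2 = 10.

10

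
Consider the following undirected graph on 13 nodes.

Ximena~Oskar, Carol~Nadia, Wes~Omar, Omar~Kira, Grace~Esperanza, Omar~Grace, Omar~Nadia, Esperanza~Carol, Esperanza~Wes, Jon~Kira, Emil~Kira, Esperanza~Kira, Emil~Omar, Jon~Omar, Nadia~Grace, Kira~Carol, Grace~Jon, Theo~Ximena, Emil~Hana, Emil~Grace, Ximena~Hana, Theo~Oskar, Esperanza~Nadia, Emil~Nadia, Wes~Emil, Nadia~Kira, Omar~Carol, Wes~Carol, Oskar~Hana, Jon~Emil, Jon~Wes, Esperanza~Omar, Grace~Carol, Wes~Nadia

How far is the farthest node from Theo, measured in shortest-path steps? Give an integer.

Distances from Theo: Carol:5, Emil:3, Esperanza:5, Grace:4, Hana:2, Jon:4, Kira:4, Nadia:4, Omar:4, Oskar:1, Wes:4, Ximena:1.
The largest is 5 (to Esperanza and Carol), so the eccentricity of Theo is 5.

5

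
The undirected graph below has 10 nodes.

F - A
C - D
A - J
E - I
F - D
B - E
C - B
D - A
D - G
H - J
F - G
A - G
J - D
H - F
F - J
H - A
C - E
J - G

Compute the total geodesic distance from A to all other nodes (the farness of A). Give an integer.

17

Distances from A: B:3, C:2, D:1, E:3, F:1, G:1, H:1, I:4, J:1.
Sum = 3 + 2 + 1 + 3 + 1 + 1 + 1 + 4 + 1 = 17.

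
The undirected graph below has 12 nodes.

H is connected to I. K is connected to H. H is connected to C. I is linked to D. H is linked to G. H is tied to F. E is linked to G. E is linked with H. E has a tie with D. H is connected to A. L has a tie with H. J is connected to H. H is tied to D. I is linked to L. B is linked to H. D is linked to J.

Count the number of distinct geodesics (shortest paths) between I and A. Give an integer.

1

The shortest distance is 2, and the only length-2 path is I–H–A. So there is exactly 1 shortest path.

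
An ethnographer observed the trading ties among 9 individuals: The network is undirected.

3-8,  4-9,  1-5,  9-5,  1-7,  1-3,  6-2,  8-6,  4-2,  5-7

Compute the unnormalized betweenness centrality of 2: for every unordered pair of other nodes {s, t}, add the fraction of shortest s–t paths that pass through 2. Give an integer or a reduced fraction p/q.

9/2

Pairs whose geodesics pass through 2 — 4–3: 1/2; 4–8: 1; 4–6: 1; 9–8: 1/2; 9–6: 1; 5–6: 1/2.
All other pairs contribute 0.
Summing the contributions gives betweenness(2) = 9/2.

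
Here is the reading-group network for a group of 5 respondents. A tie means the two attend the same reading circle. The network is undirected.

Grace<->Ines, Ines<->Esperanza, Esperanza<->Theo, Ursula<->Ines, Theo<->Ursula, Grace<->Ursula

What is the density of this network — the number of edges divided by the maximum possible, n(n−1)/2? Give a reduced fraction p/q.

3/5

There are 6 edges and 5 nodes, so the maximum possible is C(5,2) = 10.
Density = 6/10 = 3/5.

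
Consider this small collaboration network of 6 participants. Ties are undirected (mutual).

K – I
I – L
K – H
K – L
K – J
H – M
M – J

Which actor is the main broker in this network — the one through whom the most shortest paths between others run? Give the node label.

Unnormalized betweenness of each node: H:3/2, I:0, J:3/2, K:13/2, L:0, M:1/2.
K has the largest value, 13/2, making it the main broker — the node through which the most shortest paths run.

K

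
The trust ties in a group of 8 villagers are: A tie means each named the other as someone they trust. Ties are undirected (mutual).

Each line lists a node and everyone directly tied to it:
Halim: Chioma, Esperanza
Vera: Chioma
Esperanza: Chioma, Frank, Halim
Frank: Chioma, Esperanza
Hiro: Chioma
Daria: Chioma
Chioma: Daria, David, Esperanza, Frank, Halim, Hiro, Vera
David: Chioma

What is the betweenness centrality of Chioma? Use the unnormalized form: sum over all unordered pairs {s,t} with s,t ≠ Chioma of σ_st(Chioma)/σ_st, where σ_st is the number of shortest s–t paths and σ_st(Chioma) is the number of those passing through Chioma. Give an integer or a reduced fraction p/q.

Pairs whose geodesics pass through Chioma — Halim–Frank: 1/2; Halim–Daria: 1; Halim–Hiro: 1; Halim–David: 1; Halim–Vera: 1; Frank–Daria: 1; Frank–Hiro: 1; Frank–David: 1; Frank–Vera: 1; Daria–Esperanza: 1; Daria–Hiro: 1; Daria–David: 1; Daria–Vera: 1; Esperanza–Hiro: 1 … (+5 more pairs).
All other pairs contribute 0.
Summing the contributions gives betweenness(Chioma) = 37/2.

37/2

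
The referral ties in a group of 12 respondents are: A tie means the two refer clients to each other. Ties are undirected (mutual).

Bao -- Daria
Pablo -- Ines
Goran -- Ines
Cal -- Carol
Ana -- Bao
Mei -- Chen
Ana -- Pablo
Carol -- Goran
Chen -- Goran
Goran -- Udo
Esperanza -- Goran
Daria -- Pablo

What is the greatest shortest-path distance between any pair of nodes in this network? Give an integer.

6

Eccentricity of each node (its greatest distance to any other): Ana:5, Bao:6, Cal:6, Carol:5, Chen:5, Daria:5, Esperanza:5, Goran:4, Ines:3, Mei:6, Pablo:4, Udo:5.
The maximum eccentricity is 6, realized for instance by the pair Bao–Cal via Bao – Daria – Pablo – Ines – Goran – Carol – Cal. So the diameter is 6.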